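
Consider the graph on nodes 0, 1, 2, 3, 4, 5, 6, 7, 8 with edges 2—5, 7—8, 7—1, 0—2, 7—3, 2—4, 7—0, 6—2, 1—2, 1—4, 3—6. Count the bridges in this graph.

The edges on the cycle 7-1-4-2-0-7 are not bridges since each lies on that cycle.
But removing 7—8 disconnects 7 from 8; removing 5—2 disconnects 5 from 2 — these are bridges.
That makes 2 bridges.

2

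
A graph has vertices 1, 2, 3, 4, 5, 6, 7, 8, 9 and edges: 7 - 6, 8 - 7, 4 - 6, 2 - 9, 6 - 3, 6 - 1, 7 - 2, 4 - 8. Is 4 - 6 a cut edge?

No

After removing 4 - 6, the path 4-8-7-6 still connects them, so the edge is not a bridge.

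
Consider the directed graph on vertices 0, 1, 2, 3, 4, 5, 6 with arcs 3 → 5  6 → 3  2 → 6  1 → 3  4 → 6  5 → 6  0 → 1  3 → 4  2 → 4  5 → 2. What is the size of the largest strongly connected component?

5

{2, 3, 4, 5, 6} are all mutually reachable — one SCC of size 5.
{1} is an SCC by itself.
{0} is an SCC by itself.
The largest has 5 vertices.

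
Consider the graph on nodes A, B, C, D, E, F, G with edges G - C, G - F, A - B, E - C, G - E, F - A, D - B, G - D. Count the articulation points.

Removing G increases the component count from 1 to 2, so G is a cut vertex.
By contrast removing B leaves 1 component; it is not a cut vertex. No other vertex is a cut vertex either.

1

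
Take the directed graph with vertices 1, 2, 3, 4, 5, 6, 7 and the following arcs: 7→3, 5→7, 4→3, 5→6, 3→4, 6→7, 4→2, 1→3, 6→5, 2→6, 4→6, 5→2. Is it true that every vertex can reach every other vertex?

No

There is no directed path from 6 to 1, so the graph is not strongly connected.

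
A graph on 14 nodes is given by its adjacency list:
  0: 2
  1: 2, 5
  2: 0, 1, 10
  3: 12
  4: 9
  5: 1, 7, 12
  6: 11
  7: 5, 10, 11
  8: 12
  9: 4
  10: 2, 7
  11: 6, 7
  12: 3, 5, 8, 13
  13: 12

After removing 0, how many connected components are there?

With 0 gone, the remaining components are: {4, 9}; {1, 2, 3, 5, 6, 7, 8, 10, 11, 12, 13}.
That is 2 components.

2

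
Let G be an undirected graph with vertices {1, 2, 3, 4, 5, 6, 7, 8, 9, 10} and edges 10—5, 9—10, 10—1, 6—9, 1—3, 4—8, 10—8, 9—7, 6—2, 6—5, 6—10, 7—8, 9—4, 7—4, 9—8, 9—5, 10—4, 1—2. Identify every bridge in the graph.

The edges on the cycle 6-9-10-1-2-6 are not bridges since each lies on that cycle.
But removing 1—3 disconnects 1 from 3 — this is a bridge.

1-3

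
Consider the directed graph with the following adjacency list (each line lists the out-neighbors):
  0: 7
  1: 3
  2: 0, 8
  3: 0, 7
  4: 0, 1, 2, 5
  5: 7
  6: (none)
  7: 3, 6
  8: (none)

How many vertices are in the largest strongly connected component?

3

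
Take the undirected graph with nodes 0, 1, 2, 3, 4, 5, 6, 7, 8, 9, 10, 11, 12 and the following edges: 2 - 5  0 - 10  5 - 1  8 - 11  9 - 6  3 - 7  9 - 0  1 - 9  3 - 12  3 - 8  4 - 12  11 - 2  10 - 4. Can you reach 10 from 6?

From 6 we can reach 0, 1, 2, 3, 4, 5, 6, 7, 8, 9, 10, 11, 12, which includes 10.

Yes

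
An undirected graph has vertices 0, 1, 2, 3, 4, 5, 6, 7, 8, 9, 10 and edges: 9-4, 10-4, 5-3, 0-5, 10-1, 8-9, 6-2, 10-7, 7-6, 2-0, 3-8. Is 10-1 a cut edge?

Yes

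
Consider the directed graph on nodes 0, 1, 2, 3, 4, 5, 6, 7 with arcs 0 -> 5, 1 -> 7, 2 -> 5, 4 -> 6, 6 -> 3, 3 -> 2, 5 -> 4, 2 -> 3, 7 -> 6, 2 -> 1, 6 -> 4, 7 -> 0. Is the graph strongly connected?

Yes

From 6 we can reach every vertex (0, 1, 2, 3, 4, 5, 6, 7), and every vertex can reach 6 (0, 1, 2, 3, 4, 5, 6, 7). So the whole graph is one strongly connected component.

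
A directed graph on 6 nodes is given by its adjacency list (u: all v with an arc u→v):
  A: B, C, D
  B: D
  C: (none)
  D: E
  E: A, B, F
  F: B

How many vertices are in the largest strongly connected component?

5

{A, B, D, E, F} are all mutually reachable — one SCC of size 5.
{C} is an SCC by itself.
The largest has 5 vertices.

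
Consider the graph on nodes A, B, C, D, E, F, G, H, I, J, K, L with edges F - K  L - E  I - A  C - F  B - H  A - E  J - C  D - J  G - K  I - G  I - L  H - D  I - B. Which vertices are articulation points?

I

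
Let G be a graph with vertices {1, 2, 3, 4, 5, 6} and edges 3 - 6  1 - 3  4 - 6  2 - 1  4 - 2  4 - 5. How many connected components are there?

1

Starting from 1 we can reach 1, 2, 3, 4, 5, 6. That is one component of size 6.
Total: 1 component.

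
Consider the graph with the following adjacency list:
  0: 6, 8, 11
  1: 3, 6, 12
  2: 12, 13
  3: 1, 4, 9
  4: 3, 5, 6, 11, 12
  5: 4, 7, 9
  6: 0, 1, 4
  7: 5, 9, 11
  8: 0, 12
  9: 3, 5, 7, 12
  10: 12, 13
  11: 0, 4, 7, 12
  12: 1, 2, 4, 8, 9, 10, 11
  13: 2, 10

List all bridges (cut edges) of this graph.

The edges on the cycle 12-11-7-9-12 are not bridges since each lies on that cycle.
Every edge lies on some cycle, so there are no bridges.

none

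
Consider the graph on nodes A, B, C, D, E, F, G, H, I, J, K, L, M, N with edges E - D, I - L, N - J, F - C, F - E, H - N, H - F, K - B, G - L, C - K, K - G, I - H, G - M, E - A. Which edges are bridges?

A-E, B-K, D-E, E-F, G-M, H-N, J-N

The edges on the cycle I-H-F-C-K-G-L-I are not bridges since each lies on that cycle.
But removing N - J disconnects N from J; removing D - E disconnects D from E; removing H - N disconnects H from N; removing M - G disconnects M from G — these are bridges.
In total 7 edges are bridges.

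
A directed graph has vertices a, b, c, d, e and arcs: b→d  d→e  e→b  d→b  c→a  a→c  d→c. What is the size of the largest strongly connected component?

{b, d, e} are all mutually reachable — one SCC of size 3.
{a, c} are all mutually reachable — one SCC of size 2.
The largest has 3 vertices.

3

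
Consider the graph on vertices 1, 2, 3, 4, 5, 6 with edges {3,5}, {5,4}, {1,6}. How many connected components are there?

3

2 is isolated — a component by itself.
Starting from 1 we can reach 1, 6. That is one component of size 2.
Starting from 3 we can reach 3, 4, 5. That is one component of size 3.
Total: 3 components.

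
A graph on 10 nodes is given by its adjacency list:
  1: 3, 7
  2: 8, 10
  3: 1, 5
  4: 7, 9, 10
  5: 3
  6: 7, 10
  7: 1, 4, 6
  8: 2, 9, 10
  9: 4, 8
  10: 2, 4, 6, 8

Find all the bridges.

1-3, 1-7, 3-5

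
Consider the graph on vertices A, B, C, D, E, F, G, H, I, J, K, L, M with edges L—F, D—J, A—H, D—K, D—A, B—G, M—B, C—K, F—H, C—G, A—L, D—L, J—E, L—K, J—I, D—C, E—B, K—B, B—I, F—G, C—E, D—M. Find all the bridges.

The edges on the cycle A-L-F-H-A are not bridges since each lies on that cycle.
Every edge lies on some cycle, so there are no bridges.

none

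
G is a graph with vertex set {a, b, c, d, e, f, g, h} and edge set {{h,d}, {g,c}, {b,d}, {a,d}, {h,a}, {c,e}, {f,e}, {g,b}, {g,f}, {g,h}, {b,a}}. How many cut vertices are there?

Removing g increases the component count from 1 to 2, so g is a cut vertex.
By contrast removing h leaves 1 component; it is not a cut vertex. No other vertex is a cut vertex either.

1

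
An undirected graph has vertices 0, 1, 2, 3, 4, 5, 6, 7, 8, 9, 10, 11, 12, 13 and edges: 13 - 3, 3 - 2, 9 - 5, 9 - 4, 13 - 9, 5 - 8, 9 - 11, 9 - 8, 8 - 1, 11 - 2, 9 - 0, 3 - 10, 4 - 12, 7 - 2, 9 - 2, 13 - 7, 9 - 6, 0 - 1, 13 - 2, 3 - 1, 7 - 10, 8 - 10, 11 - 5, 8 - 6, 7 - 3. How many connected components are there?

Starting from 0 we can reach 0, 1, 2, 3, 4, 5, 6, 7, 8, 9, 10, 11, 12, 13. That is one component of size 14.
Total: 1 component.

1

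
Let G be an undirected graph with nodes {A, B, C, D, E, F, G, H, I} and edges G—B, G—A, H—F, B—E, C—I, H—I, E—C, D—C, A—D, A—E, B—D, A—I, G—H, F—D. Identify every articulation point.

Removing F, for instance, still leaves 1 component. No single vertex removal increases the component count — the graph has no articulation points.

none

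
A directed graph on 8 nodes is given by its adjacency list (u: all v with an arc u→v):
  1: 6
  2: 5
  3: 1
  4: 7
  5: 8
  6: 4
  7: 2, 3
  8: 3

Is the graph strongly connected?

Yes

From 3 we can reach every vertex (1, 2, 3, 4, 5, 6, 7, 8), and every vertex can reach 3 (1, 2, 3, 4, 5, 6, 7, 8). So the whole graph is one strongly connected component.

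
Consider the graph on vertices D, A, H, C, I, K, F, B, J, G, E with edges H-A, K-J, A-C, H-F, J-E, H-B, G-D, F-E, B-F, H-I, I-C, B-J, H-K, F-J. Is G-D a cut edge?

Yes

Removing G-D leaves no path between G and D: the component count goes from 2 to 3. So it is a bridge.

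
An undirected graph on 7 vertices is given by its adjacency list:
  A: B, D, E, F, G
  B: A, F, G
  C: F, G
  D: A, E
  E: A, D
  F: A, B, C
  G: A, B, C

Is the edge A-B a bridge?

After removing A-B, the path A-F-B still connects them, so the edge is not a bridge.

No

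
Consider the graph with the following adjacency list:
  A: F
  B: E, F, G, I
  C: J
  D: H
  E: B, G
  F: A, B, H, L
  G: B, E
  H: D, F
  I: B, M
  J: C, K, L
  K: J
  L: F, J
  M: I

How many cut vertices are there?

Removing B increases the component count from 1 to 3, so B is a cut vertex.
Removing F increases the component count from 1 to 4, so F is a cut vertex.
Removing H increases the component count from 1 to 2, so H is a cut vertex.
Likewise I, J, L are cut vertices.
By contrast removing G leaves 1 component; it is not a cut vertex. No other vertex is a cut vertex either.

6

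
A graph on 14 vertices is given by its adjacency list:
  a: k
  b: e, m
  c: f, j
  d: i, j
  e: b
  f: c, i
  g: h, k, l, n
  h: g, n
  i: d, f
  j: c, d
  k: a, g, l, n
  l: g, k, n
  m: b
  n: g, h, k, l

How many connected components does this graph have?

Starting from b we can reach b, e, m. That is one component of size 3.
Starting from c we can reach c, d, f, i, j. That is one component of size 5.
Starting from a we can reach a, g, h, k, l, n. That is one component of size 6.
Total: 3 components.

3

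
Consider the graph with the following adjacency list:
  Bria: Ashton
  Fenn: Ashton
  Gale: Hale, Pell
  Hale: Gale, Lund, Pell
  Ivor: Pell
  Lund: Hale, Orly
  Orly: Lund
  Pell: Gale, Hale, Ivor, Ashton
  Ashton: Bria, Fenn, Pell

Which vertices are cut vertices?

Removing Hale increases the component count from 1 to 2, so Hale is a cut vertex.
Removing Lund increases the component count from 1 to 2, so Lund is a cut vertex.
Removing Pell increases the component count from 1 to 3, so Pell is a cut vertex.
Likewise Ashton is a cut vertex.
By contrast removing Orly leaves 1 component; it is not a cut vertex. No other vertex is a cut vertex either.

Hale, Lund, Pell, Ashton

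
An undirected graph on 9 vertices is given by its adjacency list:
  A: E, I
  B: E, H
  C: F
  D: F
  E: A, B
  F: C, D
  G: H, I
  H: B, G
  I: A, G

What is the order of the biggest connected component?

Starting from C we can reach C, D, F. That is one component of size 3.
Starting from A we can reach A, B, E, G, H, I. That is one component of size 6.
The largest has 6 vertices.

6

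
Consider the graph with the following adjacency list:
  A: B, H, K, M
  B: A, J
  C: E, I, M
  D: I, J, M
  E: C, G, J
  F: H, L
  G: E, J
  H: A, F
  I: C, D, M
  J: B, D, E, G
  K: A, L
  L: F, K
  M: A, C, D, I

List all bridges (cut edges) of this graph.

none

The edges on the cycle A-H-F-L-K-A are not bridges since each lies on that cycle.
Every edge lies on some cycle, so there are no bridges.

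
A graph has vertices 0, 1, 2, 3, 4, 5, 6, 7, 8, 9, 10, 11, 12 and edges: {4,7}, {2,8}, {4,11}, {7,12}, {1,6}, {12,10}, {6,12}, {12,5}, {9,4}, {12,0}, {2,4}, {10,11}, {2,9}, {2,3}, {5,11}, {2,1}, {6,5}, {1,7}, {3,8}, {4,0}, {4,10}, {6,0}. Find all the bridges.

none

The edges on the cycle 2-3-8-2 are not bridges since each lies on that cycle.
Every edge lies on some cycle, so there are no bridges.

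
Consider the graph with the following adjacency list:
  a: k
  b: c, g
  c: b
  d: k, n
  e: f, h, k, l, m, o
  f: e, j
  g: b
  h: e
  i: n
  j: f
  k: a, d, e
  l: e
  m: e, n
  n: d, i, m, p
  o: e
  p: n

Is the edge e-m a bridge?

After removing e-m, the path e-k-d-n-m still connects them, so the edge is not a bridge.

No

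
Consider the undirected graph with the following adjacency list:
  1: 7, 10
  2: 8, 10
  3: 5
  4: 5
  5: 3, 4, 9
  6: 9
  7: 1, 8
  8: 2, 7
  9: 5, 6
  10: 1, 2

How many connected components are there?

Starting from 3 we can reach 3, 4, 5, 6, 9. That is one component of size 5.
Starting from 1 we can reach 1, 2, 7, 8, 10. That is one component of size 5.
Total: 2 components.

2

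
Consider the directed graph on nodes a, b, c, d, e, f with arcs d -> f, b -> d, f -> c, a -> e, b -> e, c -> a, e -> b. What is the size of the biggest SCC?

{a, b, c, d, e, f} are all mutually reachable — one SCC of size 6.
The largest has 6 vertices.

6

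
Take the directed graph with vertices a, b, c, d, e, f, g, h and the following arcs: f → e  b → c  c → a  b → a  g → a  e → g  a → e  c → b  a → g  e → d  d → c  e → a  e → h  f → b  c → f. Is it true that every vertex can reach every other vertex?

There is no directed path from h to d, so the graph is not strongly connected.

No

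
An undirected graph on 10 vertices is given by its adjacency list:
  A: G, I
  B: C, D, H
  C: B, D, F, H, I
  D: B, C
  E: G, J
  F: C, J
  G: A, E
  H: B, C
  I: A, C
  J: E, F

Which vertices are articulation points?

C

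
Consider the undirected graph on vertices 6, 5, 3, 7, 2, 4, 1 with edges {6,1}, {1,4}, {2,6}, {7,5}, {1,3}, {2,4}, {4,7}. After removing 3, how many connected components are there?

With 3 gone, the remaining components are: {1, 2, 4, 5, 6, 7}.
That is 1 component.

1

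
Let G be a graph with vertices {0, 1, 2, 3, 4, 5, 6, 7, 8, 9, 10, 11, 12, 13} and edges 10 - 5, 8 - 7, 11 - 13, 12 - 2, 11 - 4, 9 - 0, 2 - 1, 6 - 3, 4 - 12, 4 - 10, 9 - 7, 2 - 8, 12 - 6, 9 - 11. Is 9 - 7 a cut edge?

After removing 9 - 7, the path 9-11-4-12-2-8-7 still connects them, so the edge is not a bridge.

No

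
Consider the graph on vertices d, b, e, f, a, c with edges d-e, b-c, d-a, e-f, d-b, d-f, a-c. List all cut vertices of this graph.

Removing d increases the component count from 1 to 2, so d is a cut vertex.
By contrast removing b leaves 1 component; it is not a cut vertex. No other vertex is a cut vertex either.

d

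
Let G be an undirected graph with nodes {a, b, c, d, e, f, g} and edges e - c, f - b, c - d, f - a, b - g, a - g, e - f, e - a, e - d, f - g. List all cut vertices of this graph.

e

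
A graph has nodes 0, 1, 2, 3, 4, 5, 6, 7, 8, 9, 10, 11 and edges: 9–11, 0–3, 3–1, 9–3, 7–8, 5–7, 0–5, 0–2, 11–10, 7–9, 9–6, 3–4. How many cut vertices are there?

5

Removing 0 increases the component count from 1 to 2, so 0 is a cut vertex.
Removing 3 increases the component count from 1 to 3, so 3 is a cut vertex.
Removing 7 increases the component count from 1 to 2, so 7 is a cut vertex.
Likewise 9, 11 are cut vertices.
By contrast removing 4 leaves 1 component; it is not a cut vertex. No other vertex is a cut vertex either.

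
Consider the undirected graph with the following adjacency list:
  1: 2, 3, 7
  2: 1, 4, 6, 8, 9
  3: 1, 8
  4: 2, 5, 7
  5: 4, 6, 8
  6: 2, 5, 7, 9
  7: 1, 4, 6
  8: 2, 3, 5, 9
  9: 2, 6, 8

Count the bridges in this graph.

0

The edges on the cycle 7-1-3-8-9-6-7 are not bridges since each lies on that cycle.
Every edge lies on some cycle, so there are no bridges.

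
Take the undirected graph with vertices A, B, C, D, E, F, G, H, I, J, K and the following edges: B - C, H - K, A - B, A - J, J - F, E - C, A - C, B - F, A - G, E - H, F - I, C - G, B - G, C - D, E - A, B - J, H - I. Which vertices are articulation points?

C, H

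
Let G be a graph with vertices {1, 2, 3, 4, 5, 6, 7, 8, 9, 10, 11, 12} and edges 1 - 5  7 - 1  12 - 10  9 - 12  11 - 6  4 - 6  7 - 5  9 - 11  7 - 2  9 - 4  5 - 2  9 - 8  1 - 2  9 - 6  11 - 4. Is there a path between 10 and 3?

The component containing 10 is {4, 6, 8, 9, 10, 11, 12}, and 3 is not in it.

No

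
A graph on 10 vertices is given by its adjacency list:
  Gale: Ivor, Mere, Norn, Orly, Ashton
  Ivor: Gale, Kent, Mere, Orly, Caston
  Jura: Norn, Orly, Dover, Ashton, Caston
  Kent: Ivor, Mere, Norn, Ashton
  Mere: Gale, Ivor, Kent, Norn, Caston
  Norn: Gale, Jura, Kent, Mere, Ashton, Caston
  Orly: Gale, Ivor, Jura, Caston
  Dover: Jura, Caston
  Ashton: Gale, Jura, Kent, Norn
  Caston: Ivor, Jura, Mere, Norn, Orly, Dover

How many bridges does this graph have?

The edges on the cycle Norn-Mere-Caston-Dover-Jura-Norn are not bridges since each lies on that cycle.
Every edge lies on some cycle, so there are no bridges.

0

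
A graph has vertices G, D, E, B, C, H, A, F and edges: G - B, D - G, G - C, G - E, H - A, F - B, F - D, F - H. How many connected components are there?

Starting from A we can reach A, B, C, D, E, F, G, H. That is one component of size 8.
Total: 1 component.

1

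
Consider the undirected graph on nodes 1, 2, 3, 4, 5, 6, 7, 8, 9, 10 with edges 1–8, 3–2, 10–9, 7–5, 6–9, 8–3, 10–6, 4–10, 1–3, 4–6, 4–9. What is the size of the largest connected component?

Starting from 5 we can reach 5, 7. That is one component of size 2.
Starting from 1 we can reach 1, 2, 3, 8. That is one component of size 4.
Starting from 4 we can reach 4, 6, 9, 10. That is one component of size 4.
The largest has 4 vertices.

4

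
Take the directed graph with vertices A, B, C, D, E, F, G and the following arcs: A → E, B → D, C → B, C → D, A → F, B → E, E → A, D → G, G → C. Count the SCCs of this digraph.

3

{B, C, D, G} are all mutually reachable — one SCC of size 4.
{A, E} are all mutually reachable — one SCC of size 2.
{F} is an SCC by itself.
That gives 3 strongly connected components.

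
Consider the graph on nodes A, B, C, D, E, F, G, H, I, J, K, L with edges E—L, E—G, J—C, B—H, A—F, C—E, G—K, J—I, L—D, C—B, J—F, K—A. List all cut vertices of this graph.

B, C, E, J, L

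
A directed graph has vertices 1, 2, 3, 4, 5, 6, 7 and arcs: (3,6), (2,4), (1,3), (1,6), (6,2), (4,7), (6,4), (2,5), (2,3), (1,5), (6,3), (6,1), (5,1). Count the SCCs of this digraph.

3

{1, 2, 3, 5, 6} are all mutually reachable — one SCC of size 5.
{4} is an SCC by itself.
{7} is an SCC by itself.
That gives 3 strongly connected components.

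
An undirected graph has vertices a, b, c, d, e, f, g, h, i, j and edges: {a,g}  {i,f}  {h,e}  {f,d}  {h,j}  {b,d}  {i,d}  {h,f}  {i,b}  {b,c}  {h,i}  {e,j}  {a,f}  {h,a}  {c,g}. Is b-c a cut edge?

After removing b-c, the path b-i-h-a-g-c still connects them, so the edge is not a bridge.

No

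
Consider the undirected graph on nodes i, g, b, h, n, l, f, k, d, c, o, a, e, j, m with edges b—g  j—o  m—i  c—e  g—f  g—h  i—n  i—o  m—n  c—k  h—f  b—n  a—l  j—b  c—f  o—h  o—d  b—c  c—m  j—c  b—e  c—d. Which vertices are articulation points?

Removing c increases the component count from 2 to 3, so c is a cut vertex.
By contrast removing b leaves 2 components; it is not a cut vertex. No other vertex is a cut vertex either.

c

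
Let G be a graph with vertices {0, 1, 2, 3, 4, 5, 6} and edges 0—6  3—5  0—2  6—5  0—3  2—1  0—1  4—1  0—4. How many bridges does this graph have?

0

The edges on the cycle 0-6-5-3-0 are not bridges since each lies on that cycle.
Every edge lies on some cycle, so there are no bridges.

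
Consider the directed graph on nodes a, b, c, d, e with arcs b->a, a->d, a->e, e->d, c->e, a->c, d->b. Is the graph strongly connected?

From e we can reach every vertex (a, b, c, d, e), and every vertex can reach e (a, b, c, d, e). So the whole graph is one strongly connected component.

Yes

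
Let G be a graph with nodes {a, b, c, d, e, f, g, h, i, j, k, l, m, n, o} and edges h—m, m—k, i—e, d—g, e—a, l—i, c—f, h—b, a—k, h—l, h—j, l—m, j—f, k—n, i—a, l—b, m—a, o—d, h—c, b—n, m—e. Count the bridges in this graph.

2

The edges on the cycle h-j-f-c-h are not bridges since each lies on that cycle.
But removing d—g disconnects d from g; removing o—d disconnects o from d — these are bridges.
That makes 2 bridges.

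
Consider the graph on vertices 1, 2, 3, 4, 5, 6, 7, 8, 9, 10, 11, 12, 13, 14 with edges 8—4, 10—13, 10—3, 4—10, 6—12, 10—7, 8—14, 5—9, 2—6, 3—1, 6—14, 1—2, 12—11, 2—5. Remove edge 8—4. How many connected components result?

1

8 and 4 are still connected via 8-14-6-2-1-3-10-4, so the component count stays at 1.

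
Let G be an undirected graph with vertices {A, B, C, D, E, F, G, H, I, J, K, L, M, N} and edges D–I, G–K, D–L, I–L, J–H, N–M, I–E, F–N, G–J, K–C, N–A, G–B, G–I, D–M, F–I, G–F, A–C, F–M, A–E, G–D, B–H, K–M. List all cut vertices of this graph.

G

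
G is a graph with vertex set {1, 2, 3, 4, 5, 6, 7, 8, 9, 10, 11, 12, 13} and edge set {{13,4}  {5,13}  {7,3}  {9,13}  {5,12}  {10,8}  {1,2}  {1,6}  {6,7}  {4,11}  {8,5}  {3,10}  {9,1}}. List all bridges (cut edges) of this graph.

1-2, 11-4, 12-5, 13-4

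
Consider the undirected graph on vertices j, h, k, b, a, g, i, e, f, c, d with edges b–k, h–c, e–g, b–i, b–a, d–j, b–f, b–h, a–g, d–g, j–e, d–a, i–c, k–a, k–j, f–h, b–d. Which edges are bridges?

none

The edges on the cycle b-k-j-e-g-a-b are not bridges since each lies on that cycle.
Every edge lies on some cycle, so there are no bridges.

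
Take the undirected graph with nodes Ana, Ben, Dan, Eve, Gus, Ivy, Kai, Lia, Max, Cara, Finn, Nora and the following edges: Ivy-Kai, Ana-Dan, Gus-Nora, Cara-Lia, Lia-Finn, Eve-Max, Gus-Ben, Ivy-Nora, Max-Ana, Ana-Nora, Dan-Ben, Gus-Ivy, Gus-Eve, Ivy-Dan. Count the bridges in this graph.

The edges on the cycle Gus-Eve-Max-Ana-Nora-Gus are not bridges since each lies on that cycle.
But removing Ivy-Kai disconnects Ivy from Kai; removing Lia-Finn disconnects Lia from Finn; removing Cara-Lia disconnects Cara from Lia — these are bridges.
That makes 3 bridges.

3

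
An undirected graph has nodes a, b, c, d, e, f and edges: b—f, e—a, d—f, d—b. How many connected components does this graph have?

3

c is isolated — a component by itself.
Starting from a we can reach a, e. That is one component of size 2.
Starting from b we can reach b, d, f. That is one component of size 3.
Total: 3 components.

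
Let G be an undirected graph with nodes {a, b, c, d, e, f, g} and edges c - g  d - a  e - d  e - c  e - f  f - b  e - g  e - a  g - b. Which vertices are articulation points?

e

Removing e increases the component count from 1 to 2, so e is a cut vertex.
By contrast removing d leaves 1 component; it is not a cut vertex. No other vertex is a cut vertex either.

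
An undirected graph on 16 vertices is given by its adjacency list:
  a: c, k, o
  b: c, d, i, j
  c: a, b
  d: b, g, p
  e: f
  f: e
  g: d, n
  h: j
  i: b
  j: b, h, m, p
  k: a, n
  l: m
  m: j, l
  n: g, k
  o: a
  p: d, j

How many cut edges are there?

6

The edges on the cycle a-c-b-j-p-d-g-n-k-a are not bridges since each lies on that cycle.
But removing i-b disconnects i from b; removing j-m disconnects j from m; removing a-o disconnects a from o; removing f-e disconnects f from e — these are bridges.
In total 6 edges are bridges.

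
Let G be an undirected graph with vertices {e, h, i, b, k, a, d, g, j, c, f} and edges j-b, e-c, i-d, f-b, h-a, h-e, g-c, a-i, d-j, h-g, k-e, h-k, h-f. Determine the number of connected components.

Starting from a we can reach a, b, c, d, e, f, g, h, i, j, k. That is one component of size 11.
Total: 1 component.

1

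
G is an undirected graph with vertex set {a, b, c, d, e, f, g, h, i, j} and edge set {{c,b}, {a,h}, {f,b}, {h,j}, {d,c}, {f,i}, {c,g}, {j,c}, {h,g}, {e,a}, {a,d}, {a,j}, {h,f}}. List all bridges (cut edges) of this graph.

a-e, f-i

The edges on the cycle h-j-c-g-h are not bridges since each lies on that cycle.
But removing f-i disconnects f from i; removing a-e disconnects a from e — these are bridges.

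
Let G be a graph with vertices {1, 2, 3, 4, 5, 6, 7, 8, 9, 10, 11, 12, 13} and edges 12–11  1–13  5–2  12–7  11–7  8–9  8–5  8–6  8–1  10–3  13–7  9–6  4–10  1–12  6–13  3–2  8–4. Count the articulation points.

1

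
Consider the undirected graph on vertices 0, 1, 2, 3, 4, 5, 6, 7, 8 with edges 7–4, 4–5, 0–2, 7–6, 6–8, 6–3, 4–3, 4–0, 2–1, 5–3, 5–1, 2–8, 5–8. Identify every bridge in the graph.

The edges on the cycle 4-5-1-2-0-4 are not bridges since each lies on that cycle.
Every edge lies on some cycle, so there are no bridges.

none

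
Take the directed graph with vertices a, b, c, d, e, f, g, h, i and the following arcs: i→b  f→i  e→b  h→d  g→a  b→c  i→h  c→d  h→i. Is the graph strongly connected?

No

There is no directed path from h to f, so the graph is not strongly connected.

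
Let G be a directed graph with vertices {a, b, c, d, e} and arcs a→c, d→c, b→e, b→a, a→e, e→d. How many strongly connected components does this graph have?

{c} is an SCC by itself.
{e} is an SCC by itself.
{d} is an SCC by itself.
{b} is an SCC by itself.
{a} is an SCC by itself.
That gives 5 strongly connected components.

5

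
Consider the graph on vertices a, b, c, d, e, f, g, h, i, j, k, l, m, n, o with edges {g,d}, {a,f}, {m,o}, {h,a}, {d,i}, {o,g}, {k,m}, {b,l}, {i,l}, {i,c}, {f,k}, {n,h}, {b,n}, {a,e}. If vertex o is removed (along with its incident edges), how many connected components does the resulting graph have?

With o gone, the remaining components are: {j}; {a, b, c, d, e, f, g, h, i, k, l, m, n}.
That is 2 components.

2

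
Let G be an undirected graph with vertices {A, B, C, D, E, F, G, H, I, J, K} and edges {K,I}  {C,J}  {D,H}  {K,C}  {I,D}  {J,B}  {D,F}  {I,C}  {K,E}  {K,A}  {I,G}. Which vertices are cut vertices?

C, D, I, J, K

Removing C increases the component count from 1 to 2, so C is a cut vertex.
Removing D increases the component count from 1 to 3, so D is a cut vertex.
Removing I increases the component count from 1 to 3, so I is a cut vertex.
Likewise J, K are cut vertices.
By contrast removing F leaves 1 component; it is not a cut vertex. No other vertex is a cut vertex either.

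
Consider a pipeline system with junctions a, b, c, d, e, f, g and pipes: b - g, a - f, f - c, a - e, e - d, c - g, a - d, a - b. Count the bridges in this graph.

0

The edges on the cycle a-e-d-a are not bridges since each lies on that cycle.
Every edge lies on some cycle, so there are no bridges.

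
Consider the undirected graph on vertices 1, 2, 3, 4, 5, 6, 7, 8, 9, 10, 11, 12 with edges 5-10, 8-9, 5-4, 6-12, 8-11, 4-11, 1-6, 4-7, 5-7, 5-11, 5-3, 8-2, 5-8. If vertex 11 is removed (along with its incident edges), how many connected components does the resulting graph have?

2

With 11 gone, the remaining components are: {1, 6, 12}; {2, 3, 4, 5, 7, 8, 9, 10}.
That is 2 components.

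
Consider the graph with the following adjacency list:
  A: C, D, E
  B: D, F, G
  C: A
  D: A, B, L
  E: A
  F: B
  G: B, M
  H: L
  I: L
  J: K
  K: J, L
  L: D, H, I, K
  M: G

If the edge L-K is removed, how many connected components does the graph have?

2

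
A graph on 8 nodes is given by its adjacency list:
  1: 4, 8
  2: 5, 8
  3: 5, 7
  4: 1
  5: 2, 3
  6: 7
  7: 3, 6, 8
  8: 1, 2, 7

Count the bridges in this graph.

3

The edges on the cycle 2-8-7-3-5-2 are not bridges since each lies on that cycle.
But removing 8-1 disconnects 8 from 1; removing 1-4 disconnects 1 from 4; removing 7-6 disconnects 7 from 6 — these are bridges.
That makes 3 bridges.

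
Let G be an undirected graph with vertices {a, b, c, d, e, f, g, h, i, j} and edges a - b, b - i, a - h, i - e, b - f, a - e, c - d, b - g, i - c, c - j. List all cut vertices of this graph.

Removing a increases the component count from 1 to 2, so a is a cut vertex.
Removing b increases the component count from 1 to 3, so b is a cut vertex.
Removing c increases the component count from 1 to 3, so c is a cut vertex.
Likewise i is a cut vertex.
By contrast removing e leaves 1 component; it is not a cut vertex. No other vertex is a cut vertex either.

a, b, c, i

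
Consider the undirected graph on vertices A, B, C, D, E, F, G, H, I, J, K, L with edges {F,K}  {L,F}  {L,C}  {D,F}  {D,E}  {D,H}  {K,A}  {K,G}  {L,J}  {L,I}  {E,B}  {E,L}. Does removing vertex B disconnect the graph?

No

Deleting B leaves 1 component (was 1), so B is not a cut vertex.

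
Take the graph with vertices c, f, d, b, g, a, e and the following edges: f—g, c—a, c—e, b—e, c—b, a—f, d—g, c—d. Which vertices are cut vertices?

c

Removing c increases the component count from 1 to 2, so c is a cut vertex.
By contrast removing e leaves 1 component; it is not a cut vertex. No other vertex is a cut vertex either.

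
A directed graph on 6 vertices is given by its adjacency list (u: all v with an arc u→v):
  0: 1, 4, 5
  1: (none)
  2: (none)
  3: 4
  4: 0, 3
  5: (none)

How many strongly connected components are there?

{0, 3, 4} are all mutually reachable — one SCC of size 3.
{1} is an SCC by itself.
{2} is an SCC by itself.
{5} is an SCC by itself.
That gives 4 strongly connected components.

4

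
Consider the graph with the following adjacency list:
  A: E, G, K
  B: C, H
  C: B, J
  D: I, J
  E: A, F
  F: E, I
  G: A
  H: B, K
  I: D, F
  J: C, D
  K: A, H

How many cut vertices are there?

1

Removing A increases the component count from 1 to 2, so A is a cut vertex.
By contrast removing C leaves 1 component; it is not a cut vertex. No other vertex is a cut vertex either.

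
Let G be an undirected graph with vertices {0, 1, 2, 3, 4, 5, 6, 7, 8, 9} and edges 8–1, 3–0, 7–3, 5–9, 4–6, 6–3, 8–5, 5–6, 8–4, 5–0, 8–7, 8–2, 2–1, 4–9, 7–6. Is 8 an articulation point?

Yes

Deleting 8 raises the number of components from 1 to 2, so 8 is a cut vertex.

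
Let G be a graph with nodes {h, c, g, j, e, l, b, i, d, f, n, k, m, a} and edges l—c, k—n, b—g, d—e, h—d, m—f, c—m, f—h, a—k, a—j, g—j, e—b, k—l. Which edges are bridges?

The edges on the cycle a-k-l-c-m-f-h-d-e-b-g-j-a are not bridges since each lies on that cycle.
But removing k—n disconnects k from n — this is a bridge.

k-n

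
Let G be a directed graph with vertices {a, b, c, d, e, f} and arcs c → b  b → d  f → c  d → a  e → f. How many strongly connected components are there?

6

{e} is an SCC by itself.
{a} is an SCC by itself.
{c} is an SCC by itself.
{f} is an SCC by itself.
{b} is an SCC by itself.
(and 1 more singleton SCC)
That gives 6 strongly connected components.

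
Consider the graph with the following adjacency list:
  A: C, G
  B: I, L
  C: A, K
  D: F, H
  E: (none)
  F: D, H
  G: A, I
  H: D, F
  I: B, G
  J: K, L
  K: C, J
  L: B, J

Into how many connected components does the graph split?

E is isolated — a component by itself.
Starting from D we can reach D, F, H. That is one component of size 3.
Starting from A we can reach A, B, C, G, I, J, K, L. That is one component of size 8.
Total: 3 components.

3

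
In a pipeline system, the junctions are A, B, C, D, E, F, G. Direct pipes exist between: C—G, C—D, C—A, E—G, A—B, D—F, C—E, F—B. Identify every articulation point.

C

Removing C increases the component count from 1 to 2, so C is a cut vertex.
By contrast removing F leaves 1 component; it is not a cut vertex. No other vertex is a cut vertex either.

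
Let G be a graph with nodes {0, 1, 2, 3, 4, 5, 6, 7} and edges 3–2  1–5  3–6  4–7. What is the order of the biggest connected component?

0 is isolated — a component by itself.
Starting from 4 we can reach 4, 7. That is one component of size 2.
Starting from 1 we can reach 1, 5. That is one component of size 2.
Starting from 2 we can reach 2, 3, 6. That is one component of size 3.
The largest has 3 vertices.

3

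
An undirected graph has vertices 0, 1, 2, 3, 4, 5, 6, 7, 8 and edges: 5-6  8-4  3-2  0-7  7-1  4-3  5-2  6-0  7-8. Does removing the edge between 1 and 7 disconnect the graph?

Removing 1-7 leaves no path between 1 and 7: the component count goes from 1 to 2. So it is a bridge.

Yes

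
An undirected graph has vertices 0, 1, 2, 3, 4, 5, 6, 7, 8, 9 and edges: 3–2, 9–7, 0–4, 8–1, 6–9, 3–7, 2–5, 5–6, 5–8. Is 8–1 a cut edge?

Removing 8–1 leaves no path between 8 and 1: the component count goes from 2 to 3. So it is a bridge.

Yes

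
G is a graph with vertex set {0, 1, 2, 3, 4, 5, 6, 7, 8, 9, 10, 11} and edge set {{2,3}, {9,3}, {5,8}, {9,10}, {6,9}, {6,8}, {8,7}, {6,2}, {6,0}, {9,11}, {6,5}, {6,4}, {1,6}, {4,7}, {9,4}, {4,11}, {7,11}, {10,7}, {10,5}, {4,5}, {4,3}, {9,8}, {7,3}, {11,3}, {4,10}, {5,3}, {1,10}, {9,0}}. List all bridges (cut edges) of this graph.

The edges on the cycle 6-2-3-4-9-6 are not bridges since each lies on that cycle.
Every edge lies on some cycle, so there are no bridges.

none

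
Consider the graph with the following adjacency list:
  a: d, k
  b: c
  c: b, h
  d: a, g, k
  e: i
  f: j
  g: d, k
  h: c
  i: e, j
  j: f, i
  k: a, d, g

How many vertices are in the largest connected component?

4

Starting from b we can reach b, c, h. That is one component of size 3.
Starting from a we can reach a, d, g, k. That is one component of size 4.
Starting from e we can reach e, f, i, j. That is one component of size 4.
The largest has 4 vertices.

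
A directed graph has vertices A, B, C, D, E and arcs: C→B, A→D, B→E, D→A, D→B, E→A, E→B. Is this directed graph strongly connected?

No

There is no directed path from B to C, so the graph is not strongly connected.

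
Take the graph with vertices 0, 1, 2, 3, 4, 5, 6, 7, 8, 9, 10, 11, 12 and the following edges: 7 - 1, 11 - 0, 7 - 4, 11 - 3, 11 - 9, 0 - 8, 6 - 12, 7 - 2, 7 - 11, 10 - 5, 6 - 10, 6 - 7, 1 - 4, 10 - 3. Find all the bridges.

The edges on the cycle 6-10-3-11-7-6 are not bridges since each lies on that cycle.
But removing 11 - 9 disconnects 11 from 9; removing 11 - 0 disconnects 11 from 0; removing 12 - 6 disconnects 12 from 6; removing 5 - 10 disconnects 5 from 10 — these are bridges.
In total 6 edges are bridges.

0-11, 0-8, 10-5, 11-9, 12-6, 2-7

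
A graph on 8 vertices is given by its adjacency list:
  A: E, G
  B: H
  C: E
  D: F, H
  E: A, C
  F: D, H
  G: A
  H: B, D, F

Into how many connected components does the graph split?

Starting from A we can reach A, C, E, G. That is one component of size 4.
Starting from B we can reach B, D, F, H. That is one component of size 4.
Total: 2 components.

2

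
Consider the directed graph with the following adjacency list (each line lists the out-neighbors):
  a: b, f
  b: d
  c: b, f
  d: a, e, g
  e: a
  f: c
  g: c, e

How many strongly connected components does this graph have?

{a, b, c, d, e, f, g} are all mutually reachable — one SCC of size 7.
That gives 1 strongly connected component.

1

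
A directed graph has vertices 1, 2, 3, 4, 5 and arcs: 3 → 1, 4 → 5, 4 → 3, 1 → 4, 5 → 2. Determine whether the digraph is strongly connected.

No

There is no directed path from 2 to 4, so the graph is not strongly connected.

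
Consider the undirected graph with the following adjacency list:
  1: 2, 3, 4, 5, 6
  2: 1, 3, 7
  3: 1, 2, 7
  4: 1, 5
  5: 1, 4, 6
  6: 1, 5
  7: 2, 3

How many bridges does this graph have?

The edges on the cycle 1-4-5-1 are not bridges since each lies on that cycle.
Every edge lies on some cycle, so there are no bridges.

0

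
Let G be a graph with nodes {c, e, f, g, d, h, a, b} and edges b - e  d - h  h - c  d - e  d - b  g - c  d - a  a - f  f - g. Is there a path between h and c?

Yes

From h we can reach a, b, c, d, e, f, g, h, which includes c.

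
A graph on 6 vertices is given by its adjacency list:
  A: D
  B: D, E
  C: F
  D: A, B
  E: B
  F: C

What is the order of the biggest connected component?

4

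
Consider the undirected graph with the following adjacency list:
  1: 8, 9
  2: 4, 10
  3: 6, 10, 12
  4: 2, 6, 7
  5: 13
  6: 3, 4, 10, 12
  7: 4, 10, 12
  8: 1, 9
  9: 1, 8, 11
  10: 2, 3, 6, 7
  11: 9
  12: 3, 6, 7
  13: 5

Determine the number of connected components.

3

Starting from 5 we can reach 5, 13. That is one component of size 2.
Starting from 1 we can reach 1, 8, 9, 11. That is one component of size 4.
Starting from 2 we can reach 2, 3, 4, 6, 7, 10, 12. That is one component of size 7.
Total: 3 components.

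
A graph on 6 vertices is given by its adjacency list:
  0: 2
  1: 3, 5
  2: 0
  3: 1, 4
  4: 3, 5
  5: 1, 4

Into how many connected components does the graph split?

2

Starting from 0 we can reach 0, 2. That is one component of size 2.
Starting from 1 we can reach 1, 3, 4, 5. That is one component of size 4.
Total: 2 components.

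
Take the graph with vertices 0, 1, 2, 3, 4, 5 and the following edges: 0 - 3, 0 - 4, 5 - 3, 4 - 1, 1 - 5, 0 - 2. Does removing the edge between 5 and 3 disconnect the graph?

No

After removing 5 - 3, the path 5-1-4-0-3 still connects them, so the edge is not a bridge.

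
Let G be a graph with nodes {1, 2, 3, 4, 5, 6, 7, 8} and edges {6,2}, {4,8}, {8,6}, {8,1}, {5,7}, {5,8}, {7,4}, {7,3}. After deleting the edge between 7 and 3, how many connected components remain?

2

Before removal there is 1 component.
7 - 3 is a bridge — removing it separates 7's side from 3's side.
After removal: 2 components.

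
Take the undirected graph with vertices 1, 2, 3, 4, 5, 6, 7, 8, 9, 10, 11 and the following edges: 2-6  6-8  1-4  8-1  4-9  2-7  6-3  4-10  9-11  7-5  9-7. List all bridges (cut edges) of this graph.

10-4, 11-9, 3-6, 5-7

The edges on the cycle 2-6-8-1-4-9-7-2 are not bridges since each lies on that cycle.
But removing 5-7 disconnects 5 from 7; removing 3-6 disconnects 3 from 6; removing 11-9 disconnects 11 from 9; removing 4-10 disconnects 4 from 10 — these are bridges.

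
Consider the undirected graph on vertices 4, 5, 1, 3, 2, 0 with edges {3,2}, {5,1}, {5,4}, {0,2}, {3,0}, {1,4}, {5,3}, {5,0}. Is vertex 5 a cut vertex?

Deleting 5 raises the number of components from 1 to 2, so 5 is a cut vertex.

Yes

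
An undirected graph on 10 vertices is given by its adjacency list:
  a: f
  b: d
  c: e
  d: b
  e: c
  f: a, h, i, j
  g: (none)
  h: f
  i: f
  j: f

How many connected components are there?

g is isolated — a component by itself.
Starting from c we can reach c, e. That is one component of size 2.
Starting from b we can reach b, d. That is one component of size 2.
Starting from a we can reach a, f, h, i, j. That is one component of size 5.
Total: 4 components.

4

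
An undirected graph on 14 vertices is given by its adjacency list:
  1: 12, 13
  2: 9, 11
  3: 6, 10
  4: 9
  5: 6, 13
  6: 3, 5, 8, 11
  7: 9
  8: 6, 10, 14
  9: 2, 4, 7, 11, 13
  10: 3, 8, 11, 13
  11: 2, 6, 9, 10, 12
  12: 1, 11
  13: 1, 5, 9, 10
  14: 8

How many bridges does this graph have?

The edges on the cycle 11-6-8-10-11 are not bridges since each lies on that cycle.
But removing 7-9 disconnects 7 from 9; removing 9-4 disconnects 9 from 4; removing 8-14 disconnects 8 from 14 — these are bridges.
That makes 3 bridges.

3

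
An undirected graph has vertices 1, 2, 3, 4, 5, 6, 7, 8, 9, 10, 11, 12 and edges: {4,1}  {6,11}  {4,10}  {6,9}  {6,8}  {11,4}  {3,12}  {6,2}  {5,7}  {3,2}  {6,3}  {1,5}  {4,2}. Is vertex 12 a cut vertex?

No

Deleting 12 leaves 1 component (was 1), so 12 is not a cut vertex.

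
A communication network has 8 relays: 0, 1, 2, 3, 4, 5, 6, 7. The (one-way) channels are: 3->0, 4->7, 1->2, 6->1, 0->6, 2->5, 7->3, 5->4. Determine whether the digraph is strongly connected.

From 0 we can reach every vertex (0, 1, 2, 3, 4, 5, 6, 7), and every vertex can reach 0 (0, 1, 2, 3, 4, 5, 6, 7). So the whole graph is one strongly connected component.

Yes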